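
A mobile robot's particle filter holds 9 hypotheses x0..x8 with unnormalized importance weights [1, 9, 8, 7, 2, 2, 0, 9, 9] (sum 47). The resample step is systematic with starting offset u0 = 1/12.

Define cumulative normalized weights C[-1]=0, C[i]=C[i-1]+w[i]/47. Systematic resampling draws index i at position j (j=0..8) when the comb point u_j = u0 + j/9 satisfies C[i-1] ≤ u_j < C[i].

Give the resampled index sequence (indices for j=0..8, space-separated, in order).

1 1 2 3 3 7 7 8 8

C = [1/47, 10/47, 18/47, 25/47, 27/47, 29/47, 29/47, 38/47, 1]
j=0: u_0=1/12 ∈ [1/47, 10/47) → index 1
j=1: u_1=7/36 ∈ [1/47, 10/47) → index 1
j=2: u_2=11/36 ∈ [10/47, 18/47) → index 2
j=3: u_3=5/12 ∈ [18/47, 25/47) → index 3
j=4: u_4=19/36 ∈ [18/47, 25/47) → index 3
j=5: u_5=23/36 ∈ [29/47, 38/47) → index 7
j=6: u_6=3/4 ∈ [29/47, 38/47) → index 7
j=7: u_7=31/36 ∈ [38/47, 1) → index 8
j=8: u_8=35/36 ∈ [38/47, 1) → index 8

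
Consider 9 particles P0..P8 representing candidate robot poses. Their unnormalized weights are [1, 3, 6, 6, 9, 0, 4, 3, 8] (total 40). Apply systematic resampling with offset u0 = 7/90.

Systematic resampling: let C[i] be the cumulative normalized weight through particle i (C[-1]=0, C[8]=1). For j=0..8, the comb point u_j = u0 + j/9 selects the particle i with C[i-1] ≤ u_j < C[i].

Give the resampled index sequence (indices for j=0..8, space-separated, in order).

1 2 3 4 4 6 7 8 8

C = [1/40, 1/10, 1/4, 2/5, 5/8, 5/8, 29/40, 4/5, 1]
j=0: u_0=7/90 ∈ [1/40, 1/10) → index 1
j=1: u_1=17/90 ∈ [1/10, 1/4) → index 2
j=2: u_2=3/10 ∈ [1/4, 2/5) → index 3
j=3: u_3=37/90 ∈ [2/5, 5/8) → index 4
j=4: u_4=47/90 ∈ [2/5, 5/8) → index 4
j=5: u_5=19/30 ∈ [5/8, 29/40) → index 6
j=6: u_6=67/90 ∈ [29/40, 4/5) → index 7
j=7: u_7=77/90 ∈ [4/5, 1) → index 8
j=8: u_8=29/30 ∈ [4/5, 1) → index 8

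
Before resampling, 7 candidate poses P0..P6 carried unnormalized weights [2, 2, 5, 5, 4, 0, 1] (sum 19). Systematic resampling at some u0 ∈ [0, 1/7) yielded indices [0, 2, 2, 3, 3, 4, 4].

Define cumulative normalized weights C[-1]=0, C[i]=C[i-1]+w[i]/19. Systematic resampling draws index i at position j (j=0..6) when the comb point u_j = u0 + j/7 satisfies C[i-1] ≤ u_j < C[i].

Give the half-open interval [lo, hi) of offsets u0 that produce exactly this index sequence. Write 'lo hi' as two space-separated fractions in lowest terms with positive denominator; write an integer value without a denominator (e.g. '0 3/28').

9/133 12/133

C = [2/19, 4/19, 9/19, 14/19, 18/19, 18/19, 1]
j=0 picked index 0: u0 ∈ [0, 2/19)
j=1 picked index 2: u0 ∈ [9/133, 44/133)
j=2 picked index 2: u0 ∈ [-10/133, 25/133)
j=3 picked index 3: u0 ∈ [6/133, 41/133)
j=4 picked index 3: u0 ∈ [-13/133, 22/133)
j=5 picked index 4: u0 ∈ [3/133, 31/133)
j=6 picked index 4: u0 ∈ [-16/133, 12/133)
intersection: [9/133, 12/133)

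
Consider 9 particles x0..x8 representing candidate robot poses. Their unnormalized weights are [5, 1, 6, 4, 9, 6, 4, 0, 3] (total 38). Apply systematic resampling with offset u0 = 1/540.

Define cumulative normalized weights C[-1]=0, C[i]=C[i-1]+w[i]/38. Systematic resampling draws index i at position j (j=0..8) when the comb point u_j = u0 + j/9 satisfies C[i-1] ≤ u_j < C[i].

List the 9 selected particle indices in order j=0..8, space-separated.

0 0 2 3 4 4 5 5 6

C = [5/38, 3/19, 6/19, 8/19, 25/38, 31/38, 35/38, 35/38, 1]
j=0: u_0=1/540 ∈ [0, 5/38) → index 0
j=1: u_1=61/540 ∈ [0, 5/38) → index 0
j=2: u_2=121/540 ∈ [3/19, 6/19) → index 2
j=3: u_3=181/540 ∈ [6/19, 8/19) → index 3
j=4: u_4=241/540 ∈ [8/19, 25/38) → index 4
j=5: u_5=301/540 ∈ [8/19, 25/38) → index 4
j=6: u_6=361/540 ∈ [25/38, 31/38) → index 5
j=7: u_7=421/540 ∈ [25/38, 31/38) → index 5
j=8: u_8=481/540 ∈ [31/38, 35/38) → index 6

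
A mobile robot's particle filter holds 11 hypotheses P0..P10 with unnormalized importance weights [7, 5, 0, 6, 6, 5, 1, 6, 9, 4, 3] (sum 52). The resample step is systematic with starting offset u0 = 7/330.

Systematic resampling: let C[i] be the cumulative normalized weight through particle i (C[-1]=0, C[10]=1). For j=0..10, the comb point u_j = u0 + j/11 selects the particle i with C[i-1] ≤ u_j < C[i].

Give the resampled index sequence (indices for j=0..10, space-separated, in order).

C = [7/52, 3/13, 3/13, 9/26, 6/13, 29/52, 15/26, 9/13, 45/52, 49/52, 1]
j=0: u_0=7/330 ∈ [0, 7/52) → index 0
j=1: u_1=37/330 ∈ [0, 7/52) → index 0
j=2: u_2=67/330 ∈ [7/52, 3/13) → index 1
j=3: u_3=97/330 ∈ [3/13, 9/26) → index 3
j=4: u_4=127/330 ∈ [9/26, 6/13) → index 4
j=5: u_5=157/330 ∈ [6/13, 29/52) → index 5
j=6: u_6=17/30 ∈ [29/52, 15/26) → index 6
j=7: u_7=217/330 ∈ [15/26, 9/13) → index 7
j=8: u_8=247/330 ∈ [9/13, 45/52) → index 8
j=9: u_9=277/330 ∈ [9/13, 45/52) → index 8
j=10: u_10=307/330 ∈ [45/52, 49/52) → index 9

0 0 1 3 4 5 6 7 8 8 9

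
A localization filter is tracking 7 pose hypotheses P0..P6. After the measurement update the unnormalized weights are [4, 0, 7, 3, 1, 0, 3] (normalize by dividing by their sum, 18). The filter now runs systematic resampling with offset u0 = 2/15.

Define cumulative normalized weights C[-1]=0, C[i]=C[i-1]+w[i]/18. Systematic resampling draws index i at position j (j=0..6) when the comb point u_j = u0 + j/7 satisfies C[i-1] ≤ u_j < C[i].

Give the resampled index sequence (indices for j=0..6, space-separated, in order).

0 2 2 2 3 6 6

C = [2/9, 2/9, 11/18, 7/9, 5/6, 5/6, 1]
j=0: u_0=2/15 ∈ [0, 2/9) → index 0
j=1: u_1=29/105 ∈ [2/9, 11/18) → index 2
j=2: u_2=44/105 ∈ [2/9, 11/18) → index 2
j=3: u_3=59/105 ∈ [2/9, 11/18) → index 2
j=4: u_4=74/105 ∈ [11/18, 7/9) → index 3
j=5: u_5=89/105 ∈ [5/6, 1) → index 6
j=6: u_6=104/105 ∈ [5/6, 1) → index 6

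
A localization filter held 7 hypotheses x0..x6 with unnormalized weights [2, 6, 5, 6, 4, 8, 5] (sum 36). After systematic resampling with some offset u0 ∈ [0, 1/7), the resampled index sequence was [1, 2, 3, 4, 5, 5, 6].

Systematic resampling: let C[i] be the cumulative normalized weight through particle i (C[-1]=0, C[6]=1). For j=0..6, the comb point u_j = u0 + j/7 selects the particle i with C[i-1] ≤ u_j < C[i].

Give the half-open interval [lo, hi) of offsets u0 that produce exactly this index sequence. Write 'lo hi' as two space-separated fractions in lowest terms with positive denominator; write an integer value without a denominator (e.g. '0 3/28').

25/252 1/7

C = [1/18, 2/9, 13/36, 19/36, 23/36, 31/36, 1]
j=0 picked index 1: u0 ∈ [1/18, 2/9)
j=1 picked index 2: u0 ∈ [5/63, 55/252)
j=2 picked index 3: u0 ∈ [19/252, 61/252)
j=3 picked index 4: u0 ∈ [25/252, 53/252)
j=4 picked index 5: u0 ∈ [17/252, 73/252)
j=5 picked index 5: u0 ∈ [-19/252, 37/252)
j=6 picked index 6: u0 ∈ [1/252, 1/7)
intersection: [25/252, 1/7)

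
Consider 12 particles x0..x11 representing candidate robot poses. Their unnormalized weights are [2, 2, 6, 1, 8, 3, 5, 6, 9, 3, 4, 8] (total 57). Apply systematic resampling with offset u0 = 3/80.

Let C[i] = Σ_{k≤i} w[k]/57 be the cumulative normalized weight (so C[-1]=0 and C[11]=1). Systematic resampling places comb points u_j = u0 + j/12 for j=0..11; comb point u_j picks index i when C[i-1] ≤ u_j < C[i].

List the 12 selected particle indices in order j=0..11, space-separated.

1 2 4 4 5 6 7 8 8 9 11 11

C = [2/57, 4/57, 10/57, 11/57, 1/3, 22/57, 9/19, 11/19, 14/19, 15/19, 49/57, 1]
j=0: u_0=3/80 ∈ [2/57, 4/57) → index 1
j=1: u_1=29/240 ∈ [4/57, 10/57) → index 2
j=2: u_2=49/240 ∈ [11/57, 1/3) → index 4
j=3: u_3=23/80 ∈ [11/57, 1/3) → index 4
j=4: u_4=89/240 ∈ [1/3, 22/57) → index 5
j=5: u_5=109/240 ∈ [22/57, 9/19) → index 6
j=6: u_6=43/80 ∈ [9/19, 11/19) → index 7
j=7: u_7=149/240 ∈ [11/19, 14/19) → index 8
j=8: u_8=169/240 ∈ [11/19, 14/19) → index 8
j=9: u_9=63/80 ∈ [14/19, 15/19) → index 9
j=10: u_10=209/240 ∈ [49/57, 1) → index 11
j=11: u_11=229/240 ∈ [49/57, 1) → index 11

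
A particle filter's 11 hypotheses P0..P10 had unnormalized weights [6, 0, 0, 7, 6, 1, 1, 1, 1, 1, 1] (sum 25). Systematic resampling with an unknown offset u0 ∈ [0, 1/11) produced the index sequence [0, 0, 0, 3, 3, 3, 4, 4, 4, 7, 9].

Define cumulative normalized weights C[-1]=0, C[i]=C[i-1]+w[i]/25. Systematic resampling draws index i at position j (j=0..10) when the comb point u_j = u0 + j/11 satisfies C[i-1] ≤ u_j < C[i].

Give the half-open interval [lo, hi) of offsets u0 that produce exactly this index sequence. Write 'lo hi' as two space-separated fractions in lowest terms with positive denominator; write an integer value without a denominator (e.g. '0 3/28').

6/275 9/275

C = [6/25, 6/25, 6/25, 13/25, 19/25, 4/5, 21/25, 22/25, 23/25, 24/25, 1]
j=0 picked index 0: u0 ∈ [0, 6/25)
j=1 picked index 0: u0 ∈ [-1/11, 41/275)
j=2 picked index 0: u0 ∈ [-2/11, 16/275)
j=3 picked index 3: u0 ∈ [-9/275, 68/275)
j=4 picked index 3: u0 ∈ [-34/275, 43/275)
j=5 picked index 3: u0 ∈ [-59/275, 18/275)
j=6 picked index 4: u0 ∈ [-7/275, 59/275)
j=7 picked index 4: u0 ∈ [-32/275, 34/275)
j=8 picked index 4: u0 ∈ [-57/275, 9/275)
j=9 picked index 7: u0 ∈ [6/275, 17/275)
j=10 picked index 9: u0 ∈ [3/275, 14/275)
intersection: [6/275, 9/275)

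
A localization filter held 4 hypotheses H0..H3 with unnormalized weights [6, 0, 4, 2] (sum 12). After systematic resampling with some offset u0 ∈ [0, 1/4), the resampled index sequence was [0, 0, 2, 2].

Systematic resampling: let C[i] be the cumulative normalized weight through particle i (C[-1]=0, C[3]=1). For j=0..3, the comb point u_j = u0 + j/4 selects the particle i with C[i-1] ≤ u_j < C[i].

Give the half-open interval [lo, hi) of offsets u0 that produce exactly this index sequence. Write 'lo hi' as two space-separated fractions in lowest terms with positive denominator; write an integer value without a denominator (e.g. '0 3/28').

0 1/12

C = [1/2, 1/2, 5/6, 1]
j=0 picked index 0: u0 ∈ [0, 1/2)
j=1 picked index 0: u0 ∈ [-1/4, 1/4)
j=2 picked index 2: u0 ∈ [0, 1/3)
j=3 picked index 2: u0 ∈ [-1/4, 1/12)
intersection: [0, 1/12)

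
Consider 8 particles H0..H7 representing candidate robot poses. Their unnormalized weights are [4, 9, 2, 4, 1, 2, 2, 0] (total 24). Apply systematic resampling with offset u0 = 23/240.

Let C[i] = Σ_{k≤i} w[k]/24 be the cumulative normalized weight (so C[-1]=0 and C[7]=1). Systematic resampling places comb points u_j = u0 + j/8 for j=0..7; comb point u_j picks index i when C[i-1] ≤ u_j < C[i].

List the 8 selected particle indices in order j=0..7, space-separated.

0 1 1 1 2 3 5 6

C = [1/6, 13/24, 5/8, 19/24, 5/6, 11/12, 1, 1]
j=0: u_0=23/240 ∈ [0, 1/6) → index 0
j=1: u_1=53/240 ∈ [1/6, 13/24) → index 1
j=2: u_2=83/240 ∈ [1/6, 13/24) → index 1
j=3: u_3=113/240 ∈ [1/6, 13/24) → index 1
j=4: u_4=143/240 ∈ [13/24, 5/8) → index 2
j=5: u_5=173/240 ∈ [5/8, 19/24) → index 3
j=6: u_6=203/240 ∈ [5/6, 11/12) → index 5
j=7: u_7=233/240 ∈ [11/12, 1) → index 6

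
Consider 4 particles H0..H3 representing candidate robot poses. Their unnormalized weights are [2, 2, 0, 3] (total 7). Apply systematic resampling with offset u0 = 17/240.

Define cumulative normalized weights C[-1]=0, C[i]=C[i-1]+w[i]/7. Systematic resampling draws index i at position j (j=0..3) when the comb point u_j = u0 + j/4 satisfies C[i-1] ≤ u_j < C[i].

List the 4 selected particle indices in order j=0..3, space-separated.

C = [2/7, 4/7, 4/7, 1]
j=0: u_0=17/240 ∈ [0, 2/7) → index 0
j=1: u_1=77/240 ∈ [2/7, 4/7) → index 1
j=2: u_2=137/240 ∈ [2/7, 4/7) → index 1
j=3: u_3=197/240 ∈ [4/7, 1) → index 3

0 1 1 3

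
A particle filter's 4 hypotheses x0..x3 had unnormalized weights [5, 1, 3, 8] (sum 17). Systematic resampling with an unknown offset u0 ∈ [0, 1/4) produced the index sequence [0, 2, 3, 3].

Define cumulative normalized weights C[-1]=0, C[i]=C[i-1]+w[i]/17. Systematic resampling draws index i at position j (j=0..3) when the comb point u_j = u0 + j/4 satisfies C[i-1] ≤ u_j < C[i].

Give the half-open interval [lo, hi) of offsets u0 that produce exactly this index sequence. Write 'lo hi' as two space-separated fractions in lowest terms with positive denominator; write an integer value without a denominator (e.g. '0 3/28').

C = [5/17, 6/17, 9/17, 1]
j=0 picked index 0: u0 ∈ [0, 5/17)
j=1 picked index 2: u0 ∈ [7/68, 19/68)
j=2 picked index 3: u0 ∈ [1/34, 1/2)
j=3 picked index 3: u0 ∈ [-15/68, 1/4)
intersection: [7/68, 1/4)

7/68 1/4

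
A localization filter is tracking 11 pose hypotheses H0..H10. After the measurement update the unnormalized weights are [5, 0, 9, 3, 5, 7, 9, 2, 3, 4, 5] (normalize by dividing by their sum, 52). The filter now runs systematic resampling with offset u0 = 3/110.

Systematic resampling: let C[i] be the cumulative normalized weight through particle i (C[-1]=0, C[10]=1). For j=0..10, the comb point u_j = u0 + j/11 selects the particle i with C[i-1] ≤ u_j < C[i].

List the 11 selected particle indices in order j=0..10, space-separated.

0 2 2 3 4 5 6 6 7 9 10

C = [5/52, 5/52, 7/26, 17/52, 11/26, 29/52, 19/26, 10/13, 43/52, 47/52, 1]
j=0: u_0=3/110 ∈ [0, 5/52) → index 0
j=1: u_1=13/110 ∈ [5/52, 7/26) → index 2
j=2: u_2=23/110 ∈ [5/52, 7/26) → index 2
j=3: u_3=3/10 ∈ [7/26, 17/52) → index 3
j=4: u_4=43/110 ∈ [17/52, 11/26) → index 4
j=5: u_5=53/110 ∈ [11/26, 29/52) → index 5
j=6: u_6=63/110 ∈ [29/52, 19/26) → index 6
j=7: u_7=73/110 ∈ [29/52, 19/26) → index 6
j=8: u_8=83/110 ∈ [19/26, 10/13) → index 7
j=9: u_9=93/110 ∈ [43/52, 47/52) → index 9
j=10: u_10=103/110 ∈ [47/52, 1) → index 10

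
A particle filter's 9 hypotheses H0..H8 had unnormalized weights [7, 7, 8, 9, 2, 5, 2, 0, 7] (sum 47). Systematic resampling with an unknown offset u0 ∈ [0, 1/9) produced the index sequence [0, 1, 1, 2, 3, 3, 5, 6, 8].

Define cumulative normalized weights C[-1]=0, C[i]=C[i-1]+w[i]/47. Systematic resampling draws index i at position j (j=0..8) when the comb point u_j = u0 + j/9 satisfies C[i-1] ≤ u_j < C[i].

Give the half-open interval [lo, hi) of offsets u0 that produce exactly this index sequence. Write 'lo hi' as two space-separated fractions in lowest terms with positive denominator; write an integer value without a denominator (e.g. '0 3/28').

16/423 31/423

C = [7/47, 14/47, 22/47, 31/47, 33/47, 38/47, 40/47, 40/47, 1]
j=0 picked index 0: u0 ∈ [0, 7/47)
j=1 picked index 1: u0 ∈ [16/423, 79/423)
j=2 picked index 1: u0 ∈ [-31/423, 32/423)
j=3 picked index 2: u0 ∈ [-5/141, 19/141)
j=4 picked index 3: u0 ∈ [10/423, 91/423)
j=5 picked index 3: u0 ∈ [-37/423, 44/423)
j=6 picked index 5: u0 ∈ [5/141, 20/141)
j=7 picked index 6: u0 ∈ [13/423, 31/423)
j=8 picked index 8: u0 ∈ [-16/423, 1/9)
intersection: [16/423, 31/423)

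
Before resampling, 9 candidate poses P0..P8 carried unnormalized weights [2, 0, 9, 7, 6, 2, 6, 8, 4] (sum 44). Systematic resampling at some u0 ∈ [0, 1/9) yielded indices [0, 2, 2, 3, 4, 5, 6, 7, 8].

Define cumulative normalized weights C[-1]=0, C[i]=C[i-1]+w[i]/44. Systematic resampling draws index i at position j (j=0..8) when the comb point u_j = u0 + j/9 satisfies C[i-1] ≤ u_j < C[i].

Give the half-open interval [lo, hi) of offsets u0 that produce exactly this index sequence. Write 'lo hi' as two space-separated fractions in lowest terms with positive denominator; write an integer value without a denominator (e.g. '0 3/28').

C = [1/22, 1/22, 1/4, 9/22, 6/11, 13/22, 8/11, 10/11, 1]
j=0 picked index 0: u0 ∈ [0, 1/22)
j=1 picked index 2: u0 ∈ [-13/198, 5/36)
j=2 picked index 2: u0 ∈ [-35/198, 1/36)
j=3 picked index 3: u0 ∈ [-1/12, 5/66)
j=4 picked index 4: u0 ∈ [-7/198, 10/99)
j=5 picked index 5: u0 ∈ [-1/99, 7/198)
j=6 picked index 6: u0 ∈ [-5/66, 2/33)
j=7 picked index 7: u0 ∈ [-5/99, 13/99)
j=8 picked index 8: u0 ∈ [2/99, 1/9)
intersection: [2/99, 1/36)

2/99 1/36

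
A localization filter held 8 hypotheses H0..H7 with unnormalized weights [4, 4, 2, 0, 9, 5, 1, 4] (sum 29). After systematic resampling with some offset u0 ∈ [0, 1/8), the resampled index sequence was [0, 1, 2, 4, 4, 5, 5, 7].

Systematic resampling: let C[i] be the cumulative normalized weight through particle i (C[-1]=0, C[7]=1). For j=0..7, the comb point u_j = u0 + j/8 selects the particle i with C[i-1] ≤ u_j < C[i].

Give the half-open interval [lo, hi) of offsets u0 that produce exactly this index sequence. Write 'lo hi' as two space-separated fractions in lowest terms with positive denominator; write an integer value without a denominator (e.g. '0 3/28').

7/232 9/116

C = [4/29, 8/29, 10/29, 10/29, 19/29, 24/29, 25/29, 1]
j=0 picked index 0: u0 ∈ [0, 4/29)
j=1 picked index 1: u0 ∈ [3/232, 35/232)
j=2 picked index 2: u0 ∈ [3/116, 11/116)
j=3 picked index 4: u0 ∈ [-7/232, 65/232)
j=4 picked index 4: u0 ∈ [-9/58, 9/58)
j=5 picked index 5: u0 ∈ [7/232, 47/232)
j=6 picked index 5: u0 ∈ [-11/116, 9/116)
j=7 picked index 7: u0 ∈ [-3/232, 1/8)
intersection: [7/232, 9/116)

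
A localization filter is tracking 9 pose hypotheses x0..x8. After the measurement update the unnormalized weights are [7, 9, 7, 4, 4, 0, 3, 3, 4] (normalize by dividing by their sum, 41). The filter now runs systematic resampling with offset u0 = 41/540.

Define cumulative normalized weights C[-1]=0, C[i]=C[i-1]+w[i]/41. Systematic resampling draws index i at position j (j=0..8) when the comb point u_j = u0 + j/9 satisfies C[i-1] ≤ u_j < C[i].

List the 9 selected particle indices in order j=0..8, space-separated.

C = [7/41, 16/41, 23/41, 27/41, 31/41, 31/41, 34/41, 37/41, 1]
j=0: u_0=41/540 ∈ [0, 7/41) → index 0
j=1: u_1=101/540 ∈ [7/41, 16/41) → index 1
j=2: u_2=161/540 ∈ [7/41, 16/41) → index 1
j=3: u_3=221/540 ∈ [16/41, 23/41) → index 2
j=4: u_4=281/540 ∈ [16/41, 23/41) → index 2
j=5: u_5=341/540 ∈ [23/41, 27/41) → index 3
j=6: u_6=401/540 ∈ [27/41, 31/41) → index 4
j=7: u_7=461/540 ∈ [34/41, 37/41) → index 7
j=8: u_8=521/540 ∈ [37/41, 1) → index 8

0 1 1 2 2 3 4 7 8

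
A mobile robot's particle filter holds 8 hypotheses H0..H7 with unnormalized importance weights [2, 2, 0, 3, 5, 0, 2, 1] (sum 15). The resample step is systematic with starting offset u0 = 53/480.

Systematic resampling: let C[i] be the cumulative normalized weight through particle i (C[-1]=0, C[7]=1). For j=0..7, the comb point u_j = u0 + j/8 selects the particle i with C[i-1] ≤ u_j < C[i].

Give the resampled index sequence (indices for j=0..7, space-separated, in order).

0 1 3 4 4 4 6 7

C = [2/15, 4/15, 4/15, 7/15, 4/5, 4/5, 14/15, 1]
j=0: u_0=53/480 ∈ [0, 2/15) → index 0
j=1: u_1=113/480 ∈ [2/15, 4/15) → index 1
j=2: u_2=173/480 ∈ [4/15, 7/15) → index 3
j=3: u_3=233/480 ∈ [7/15, 4/5) → index 4
j=4: u_4=293/480 ∈ [7/15, 4/5) → index 4
j=5: u_5=353/480 ∈ [7/15, 4/5) → index 4
j=6: u_6=413/480 ∈ [4/5, 14/15) → index 6
j=7: u_7=473/480 ∈ [14/15, 1) → index 7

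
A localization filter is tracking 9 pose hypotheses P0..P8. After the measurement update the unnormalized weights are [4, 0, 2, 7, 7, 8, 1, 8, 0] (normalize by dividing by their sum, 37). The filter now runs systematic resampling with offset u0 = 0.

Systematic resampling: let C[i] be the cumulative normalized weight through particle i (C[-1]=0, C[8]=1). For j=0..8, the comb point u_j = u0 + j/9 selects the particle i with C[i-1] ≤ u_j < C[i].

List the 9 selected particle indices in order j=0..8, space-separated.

0 2 3 3 4 5 5 6 7

C = [4/37, 4/37, 6/37, 13/37, 20/37, 28/37, 29/37, 1, 1]
j=0: u_0=0 ∈ [0, 4/37) → index 0
j=1: u_1=1/9 ∈ [4/37, 6/37) → index 2
j=2: u_2=2/9 ∈ [6/37, 13/37) → index 3
j=3: u_3=1/3 ∈ [6/37, 13/37) → index 3
j=4: u_4=4/9 ∈ [13/37, 20/37) → index 4
j=5: u_5=5/9 ∈ [20/37, 28/37) → index 5
j=6: u_6=2/3 ∈ [20/37, 28/37) → index 5
j=7: u_7=7/9 ∈ [28/37, 29/37) → index 6
j=8: u_8=8/9 ∈ [29/37, 1) → index 7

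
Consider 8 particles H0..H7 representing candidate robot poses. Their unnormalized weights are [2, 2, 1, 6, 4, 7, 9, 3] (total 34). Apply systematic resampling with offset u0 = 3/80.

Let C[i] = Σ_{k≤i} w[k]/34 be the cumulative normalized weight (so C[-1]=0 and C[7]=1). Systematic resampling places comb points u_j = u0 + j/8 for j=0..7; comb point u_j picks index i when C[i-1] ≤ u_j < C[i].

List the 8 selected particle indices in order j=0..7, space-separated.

0 3 3 4 5 6 6 7

C = [1/17, 2/17, 5/34, 11/34, 15/34, 11/17, 31/34, 1]
j=0: u_0=3/80 ∈ [0, 1/17) → index 0
j=1: u_1=13/80 ∈ [5/34, 11/34) → index 3
j=2: u_2=23/80 ∈ [5/34, 11/34) → index 3
j=3: u_3=33/80 ∈ [11/34, 15/34) → index 4
j=4: u_4=43/80 ∈ [15/34, 11/17) → index 5
j=5: u_5=53/80 ∈ [11/17, 31/34) → index 6
j=6: u_6=63/80 ∈ [11/17, 31/34) → index 6
j=7: u_7=73/80 ∈ [31/34, 1) → index 7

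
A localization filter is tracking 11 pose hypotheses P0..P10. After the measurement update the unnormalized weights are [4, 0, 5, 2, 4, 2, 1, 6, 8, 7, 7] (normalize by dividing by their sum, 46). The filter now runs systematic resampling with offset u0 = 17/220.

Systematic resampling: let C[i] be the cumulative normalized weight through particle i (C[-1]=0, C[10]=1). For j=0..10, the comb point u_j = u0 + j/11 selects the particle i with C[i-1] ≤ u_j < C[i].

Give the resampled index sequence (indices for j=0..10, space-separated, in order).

0 2 4 5 7 8 8 9 9 10 10

C = [2/23, 2/23, 9/46, 11/46, 15/46, 17/46, 9/23, 12/23, 16/23, 39/46, 1]
j=0: u_0=17/220 ∈ [0, 2/23) → index 0
j=1: u_1=37/220 ∈ [2/23, 9/46) → index 2
j=2: u_2=57/220 ∈ [11/46, 15/46) → index 4
j=3: u_3=7/20 ∈ [15/46, 17/46) → index 5
j=4: u_4=97/220 ∈ [9/23, 12/23) → index 7
j=5: u_5=117/220 ∈ [12/23, 16/23) → index 8
j=6: u_6=137/220 ∈ [12/23, 16/23) → index 8
j=7: u_7=157/220 ∈ [16/23, 39/46) → index 9
j=8: u_8=177/220 ∈ [16/23, 39/46) → index 9
j=9: u_9=197/220 ∈ [39/46, 1) → index 10
j=10: u_10=217/220 ∈ [39/46, 1) → index 10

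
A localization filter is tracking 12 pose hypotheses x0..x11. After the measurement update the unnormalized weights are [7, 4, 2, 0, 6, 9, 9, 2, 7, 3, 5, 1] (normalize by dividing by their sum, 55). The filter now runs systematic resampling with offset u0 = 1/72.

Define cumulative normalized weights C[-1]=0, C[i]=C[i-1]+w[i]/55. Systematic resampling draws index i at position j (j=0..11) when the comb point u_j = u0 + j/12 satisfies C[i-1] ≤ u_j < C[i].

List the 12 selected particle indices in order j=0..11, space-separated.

C = [7/55, 1/5, 13/55, 13/55, 19/55, 28/55, 37/55, 39/55, 46/55, 49/55, 54/55, 1]
j=0: u_0=1/72 ∈ [0, 7/55) → index 0
j=1: u_1=7/72 ∈ [0, 7/55) → index 0
j=2: u_2=13/72 ∈ [7/55, 1/5) → index 1
j=3: u_3=19/72 ∈ [13/55, 19/55) → index 4
j=4: u_4=25/72 ∈ [19/55, 28/55) → index 5
j=5: u_5=31/72 ∈ [19/55, 28/55) → index 5
j=6: u_6=37/72 ∈ [28/55, 37/55) → index 6
j=7: u_7=43/72 ∈ [28/55, 37/55) → index 6
j=8: u_8=49/72 ∈ [37/55, 39/55) → index 7
j=9: u_9=55/72 ∈ [39/55, 46/55) → index 8
j=10: u_10=61/72 ∈ [46/55, 49/55) → index 9
j=11: u_11=67/72 ∈ [49/55, 54/55) → index 10

0 0 1 4 5 5 6 6 7 8 9 10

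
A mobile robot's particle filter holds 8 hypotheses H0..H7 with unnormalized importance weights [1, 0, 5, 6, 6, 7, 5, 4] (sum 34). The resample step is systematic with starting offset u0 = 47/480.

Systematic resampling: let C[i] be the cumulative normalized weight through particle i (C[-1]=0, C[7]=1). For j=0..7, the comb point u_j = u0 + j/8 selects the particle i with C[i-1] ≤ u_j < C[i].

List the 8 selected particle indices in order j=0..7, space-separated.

C = [1/34, 1/34, 3/17, 6/17, 9/17, 25/34, 15/17, 1]
j=0: u_0=47/480 ∈ [1/34, 3/17) → index 2
j=1: u_1=107/480 ∈ [3/17, 6/17) → index 3
j=2: u_2=167/480 ∈ [3/17, 6/17) → index 3
j=3: u_3=227/480 ∈ [6/17, 9/17) → index 4
j=4: u_4=287/480 ∈ [9/17, 25/34) → index 5
j=5: u_5=347/480 ∈ [9/17, 25/34) → index 5
j=6: u_6=407/480 ∈ [25/34, 15/17) → index 6
j=7: u_7=467/480 ∈ [15/17, 1) → index 7

2 3 3 4 5 5 6 7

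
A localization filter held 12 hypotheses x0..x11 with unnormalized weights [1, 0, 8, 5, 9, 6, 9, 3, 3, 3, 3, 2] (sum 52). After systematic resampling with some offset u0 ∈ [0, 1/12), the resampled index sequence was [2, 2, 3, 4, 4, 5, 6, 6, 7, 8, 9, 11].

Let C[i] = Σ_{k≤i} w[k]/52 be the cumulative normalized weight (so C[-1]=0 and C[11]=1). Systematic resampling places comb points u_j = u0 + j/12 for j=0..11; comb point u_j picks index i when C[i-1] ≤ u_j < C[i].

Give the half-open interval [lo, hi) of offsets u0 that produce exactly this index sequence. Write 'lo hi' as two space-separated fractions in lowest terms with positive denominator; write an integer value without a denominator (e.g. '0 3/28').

5/78 11/156

C = [1/52, 1/52, 9/52, 7/26, 23/52, 29/52, 19/26, 41/52, 11/13, 47/52, 25/26, 1]
j=0 picked index 2: u0 ∈ [1/52, 9/52)
j=1 picked index 2: u0 ∈ [-5/78, 7/78)
j=2 picked index 3: u0 ∈ [1/156, 4/39)
j=3 picked index 4: u0 ∈ [1/52, 5/26)
j=4 picked index 4: u0 ∈ [-5/78, 17/156)
j=5 picked index 5: u0 ∈ [1/39, 11/78)
j=6 picked index 6: u0 ∈ [3/52, 3/13)
j=7 picked index 6: u0 ∈ [-1/39, 23/156)
j=8 picked index 7: u0 ∈ [5/78, 19/156)
j=9 picked index 8: u0 ∈ [1/26, 5/52)
j=10 picked index 9: u0 ∈ [1/78, 11/156)
j=11 picked index 11: u0 ∈ [7/156, 1/12)
intersection: [5/78, 11/156)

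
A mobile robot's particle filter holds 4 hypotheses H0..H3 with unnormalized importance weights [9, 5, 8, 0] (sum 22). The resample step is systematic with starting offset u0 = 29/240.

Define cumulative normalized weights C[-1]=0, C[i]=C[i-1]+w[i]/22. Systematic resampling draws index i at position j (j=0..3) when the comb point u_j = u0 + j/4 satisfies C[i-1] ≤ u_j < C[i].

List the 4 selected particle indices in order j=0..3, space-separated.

0 0 1 2

C = [9/22, 7/11, 1, 1]
j=0: u_0=29/240 ∈ [0, 9/22) → index 0
j=1: u_1=89/240 ∈ [0, 9/22) → index 0
j=2: u_2=149/240 ∈ [9/22, 7/11) → index 1
j=3: u_3=209/240 ∈ [7/11, 1) → index 2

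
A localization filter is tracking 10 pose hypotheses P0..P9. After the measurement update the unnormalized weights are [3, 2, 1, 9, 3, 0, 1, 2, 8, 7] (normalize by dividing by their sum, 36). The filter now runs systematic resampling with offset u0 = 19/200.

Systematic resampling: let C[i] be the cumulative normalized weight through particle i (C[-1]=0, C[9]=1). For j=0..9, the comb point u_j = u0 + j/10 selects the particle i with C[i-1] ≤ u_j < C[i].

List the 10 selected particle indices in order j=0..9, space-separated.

C = [1/12, 5/36, 1/6, 5/12, 1/2, 1/2, 19/36, 7/12, 29/36, 1]
j=0: u_0=19/200 ∈ [1/12, 5/36) → index 1
j=1: u_1=39/200 ∈ [1/6, 5/12) → index 3
j=2: u_2=59/200 ∈ [1/6, 5/12) → index 3
j=3: u_3=79/200 ∈ [1/6, 5/12) → index 3
j=4: u_4=99/200 ∈ [5/12, 1/2) → index 4
j=5: u_5=119/200 ∈ [7/12, 29/36) → index 8
j=6: u_6=139/200 ∈ [7/12, 29/36) → index 8
j=7: u_7=159/200 ∈ [7/12, 29/36) → index 8
j=8: u_8=179/200 ∈ [29/36, 1) → index 9
j=9: u_9=199/200 ∈ [29/36, 1) → index 9

1 3 3 3 4 8 8 8 9 9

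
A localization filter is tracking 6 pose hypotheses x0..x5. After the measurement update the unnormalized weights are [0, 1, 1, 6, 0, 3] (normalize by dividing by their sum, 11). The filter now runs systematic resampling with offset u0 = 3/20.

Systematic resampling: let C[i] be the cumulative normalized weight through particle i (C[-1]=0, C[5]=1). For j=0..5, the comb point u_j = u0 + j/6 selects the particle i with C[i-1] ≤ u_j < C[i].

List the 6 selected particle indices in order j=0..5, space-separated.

2 3 3 3 5 5

C = [0, 1/11, 2/11, 8/11, 8/11, 1]
j=0: u_0=3/20 ∈ [1/11, 2/11) → index 2
j=1: u_1=19/60 ∈ [2/11, 8/11) → index 3
j=2: u_2=29/60 ∈ [2/11, 8/11) → index 3
j=3: u_3=13/20 ∈ [2/11, 8/11) → index 3
j=4: u_4=49/60 ∈ [8/11, 1) → index 5
j=5: u_5=59/60 ∈ [8/11, 1) → index 5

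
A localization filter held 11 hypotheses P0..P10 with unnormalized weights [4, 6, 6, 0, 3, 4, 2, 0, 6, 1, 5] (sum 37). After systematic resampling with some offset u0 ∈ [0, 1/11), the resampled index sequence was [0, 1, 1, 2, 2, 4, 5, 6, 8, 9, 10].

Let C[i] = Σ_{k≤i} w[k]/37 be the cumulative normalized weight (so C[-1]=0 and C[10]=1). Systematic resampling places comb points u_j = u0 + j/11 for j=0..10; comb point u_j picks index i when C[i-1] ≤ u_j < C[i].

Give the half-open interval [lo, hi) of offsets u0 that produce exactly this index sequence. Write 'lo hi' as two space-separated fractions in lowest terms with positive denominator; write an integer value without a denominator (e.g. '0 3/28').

8/407 16/407

C = [4/37, 10/37, 16/37, 16/37, 19/37, 23/37, 25/37, 25/37, 31/37, 32/37, 1]
j=0 picked index 0: u0 ∈ [0, 4/37)
j=1 picked index 1: u0 ∈ [7/407, 73/407)
j=2 picked index 1: u0 ∈ [-30/407, 36/407)
j=3 picked index 2: u0 ∈ [-1/407, 65/407)
j=4 picked index 2: u0 ∈ [-38/407, 28/407)
j=5 picked index 4: u0 ∈ [-9/407, 24/407)
j=6 picked index 5: u0 ∈ [-13/407, 31/407)
j=7 picked index 6: u0 ∈ [-6/407, 16/407)
j=8 picked index 8: u0 ∈ [-21/407, 45/407)
j=9 picked index 9: u0 ∈ [8/407, 19/407)
j=10 picked index 10: u0 ∈ [-18/407, 1/11)
intersection: [8/407, 16/407)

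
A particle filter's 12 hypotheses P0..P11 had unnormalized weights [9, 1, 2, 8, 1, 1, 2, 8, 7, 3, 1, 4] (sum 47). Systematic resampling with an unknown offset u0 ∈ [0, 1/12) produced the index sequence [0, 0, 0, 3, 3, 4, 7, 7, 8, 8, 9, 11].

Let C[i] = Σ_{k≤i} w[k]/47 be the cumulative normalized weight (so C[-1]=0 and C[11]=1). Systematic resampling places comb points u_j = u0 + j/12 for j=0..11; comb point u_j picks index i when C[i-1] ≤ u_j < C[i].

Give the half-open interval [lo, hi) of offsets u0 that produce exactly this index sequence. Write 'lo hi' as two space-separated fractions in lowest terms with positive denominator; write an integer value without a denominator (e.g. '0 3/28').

C = [9/47, 10/47, 12/47, 20/47, 21/47, 22/47, 24/47, 32/47, 39/47, 42/47, 43/47, 1]
j=0 picked index 0: u0 ∈ [0, 9/47)
j=1 picked index 0: u0 ∈ [-1/12, 61/564)
j=2 picked index 0: u0 ∈ [-1/6, 7/282)
j=3 picked index 3: u0 ∈ [1/188, 33/188)
j=4 picked index 3: u0 ∈ [-11/141, 13/141)
j=5 picked index 4: u0 ∈ [5/564, 17/564)
j=6 picked index 7: u0 ∈ [1/94, 17/94)
j=7 picked index 7: u0 ∈ [-41/564, 55/564)
j=8 picked index 8: u0 ∈ [2/141, 23/141)
j=9 picked index 8: u0 ∈ [-13/188, 15/188)
j=10 picked index 9: u0 ∈ [-1/282, 17/282)
j=11 picked index 11: u0 ∈ [-1/564, 1/12)
intersection: [2/141, 7/282)

2/141 7/282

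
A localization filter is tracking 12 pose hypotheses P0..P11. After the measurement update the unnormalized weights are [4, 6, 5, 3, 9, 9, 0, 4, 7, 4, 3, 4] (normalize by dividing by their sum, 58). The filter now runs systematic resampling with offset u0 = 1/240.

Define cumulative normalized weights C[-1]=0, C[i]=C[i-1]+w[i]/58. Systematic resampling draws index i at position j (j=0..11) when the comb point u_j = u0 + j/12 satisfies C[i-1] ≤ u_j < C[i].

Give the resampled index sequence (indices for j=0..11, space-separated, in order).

C = [2/29, 5/29, 15/58, 9/29, 27/58, 18/29, 18/29, 20/29, 47/58, 51/58, 27/29, 1]
j=0: u_0=1/240 ∈ [0, 2/29) → index 0
j=1: u_1=7/80 ∈ [2/29, 5/29) → index 1
j=2: u_2=41/240 ∈ [2/29, 5/29) → index 1
j=3: u_3=61/240 ∈ [5/29, 15/58) → index 2
j=4: u_4=27/80 ∈ [9/29, 27/58) → index 4
j=5: u_5=101/240 ∈ [9/29, 27/58) → index 4
j=6: u_6=121/240 ∈ [27/58, 18/29) → index 5
j=7: u_7=47/80 ∈ [27/58, 18/29) → index 5
j=8: u_8=161/240 ∈ [18/29, 20/29) → index 7
j=9: u_9=181/240 ∈ [20/29, 47/58) → index 8
j=10: u_10=67/80 ∈ [47/58, 51/58) → index 9
j=11: u_11=221/240 ∈ [51/58, 27/29) → index 10

0 1 1 2 4 4 5 5 7 8 9 10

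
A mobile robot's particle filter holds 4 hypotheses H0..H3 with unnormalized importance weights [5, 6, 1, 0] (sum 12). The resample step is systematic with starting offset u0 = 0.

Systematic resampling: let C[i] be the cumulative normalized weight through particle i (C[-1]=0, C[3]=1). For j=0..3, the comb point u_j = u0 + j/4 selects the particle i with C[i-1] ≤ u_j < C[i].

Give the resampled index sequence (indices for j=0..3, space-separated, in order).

C = [5/12, 11/12, 1, 1]
j=0: u_0=0 ∈ [0, 5/12) → index 0
j=1: u_1=1/4 ∈ [0, 5/12) → index 0
j=2: u_2=1/2 ∈ [5/12, 11/12) → index 1
j=3: u_3=3/4 ∈ [5/12, 11/12) → index 1

0 0 1 1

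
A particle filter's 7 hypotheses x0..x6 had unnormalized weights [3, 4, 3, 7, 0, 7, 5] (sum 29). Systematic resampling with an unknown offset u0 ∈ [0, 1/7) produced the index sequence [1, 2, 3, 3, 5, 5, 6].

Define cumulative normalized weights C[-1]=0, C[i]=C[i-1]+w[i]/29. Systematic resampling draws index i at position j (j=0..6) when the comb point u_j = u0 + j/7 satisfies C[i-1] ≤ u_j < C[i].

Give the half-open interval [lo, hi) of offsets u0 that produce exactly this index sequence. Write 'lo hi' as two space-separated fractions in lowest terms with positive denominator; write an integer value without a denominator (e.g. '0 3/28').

C = [3/29, 7/29, 10/29, 17/29, 17/29, 24/29, 1]
j=0 picked index 1: u0 ∈ [3/29, 7/29)
j=1 picked index 2: u0 ∈ [20/203, 41/203)
j=2 picked index 3: u0 ∈ [12/203, 61/203)
j=3 picked index 3: u0 ∈ [-17/203, 32/203)
j=4 picked index 5: u0 ∈ [3/203, 52/203)
j=5 picked index 5: u0 ∈ [-26/203, 23/203)
j=6 picked index 6: u0 ∈ [-6/203, 1/7)
intersection: [3/29, 23/203)

3/29 23/203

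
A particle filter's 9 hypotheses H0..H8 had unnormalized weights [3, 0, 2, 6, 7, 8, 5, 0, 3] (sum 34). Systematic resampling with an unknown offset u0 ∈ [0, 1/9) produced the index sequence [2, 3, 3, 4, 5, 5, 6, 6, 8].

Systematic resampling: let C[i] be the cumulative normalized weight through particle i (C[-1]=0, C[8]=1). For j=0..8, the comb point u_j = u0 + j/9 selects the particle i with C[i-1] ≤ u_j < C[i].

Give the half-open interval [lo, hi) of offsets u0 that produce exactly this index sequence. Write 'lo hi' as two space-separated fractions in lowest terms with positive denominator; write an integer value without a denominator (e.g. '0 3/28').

C = [3/34, 3/34, 5/34, 11/34, 9/17, 13/17, 31/34, 31/34, 1]
j=0 picked index 2: u0 ∈ [3/34, 5/34)
j=1 picked index 3: u0 ∈ [11/306, 65/306)
j=2 picked index 3: u0 ∈ [-23/306, 31/306)
j=3 picked index 4: u0 ∈ [-1/102, 10/51)
j=4 picked index 5: u0 ∈ [13/153, 49/153)
j=5 picked index 5: u0 ∈ [-4/153, 32/153)
j=6 picked index 6: u0 ∈ [5/51, 25/102)
j=7 picked index 6: u0 ∈ [-2/153, 41/306)
j=8 picked index 8: u0 ∈ [7/306, 1/9)
intersection: [5/51, 31/306)

5/51 31/306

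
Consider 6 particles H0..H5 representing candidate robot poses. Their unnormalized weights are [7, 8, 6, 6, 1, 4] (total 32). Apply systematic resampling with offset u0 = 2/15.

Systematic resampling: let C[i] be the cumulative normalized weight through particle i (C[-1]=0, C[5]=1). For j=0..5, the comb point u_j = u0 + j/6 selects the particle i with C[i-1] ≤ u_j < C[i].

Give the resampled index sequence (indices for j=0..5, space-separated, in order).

C = [7/32, 15/32, 21/32, 27/32, 7/8, 1]
j=0: u_0=2/15 ∈ [0, 7/32) → index 0
j=1: u_1=3/10 ∈ [7/32, 15/32) → index 1
j=2: u_2=7/15 ∈ [7/32, 15/32) → index 1
j=3: u_3=19/30 ∈ [15/32, 21/32) → index 2
j=4: u_4=4/5 ∈ [21/32, 27/32) → index 3
j=5: u_5=29/30 ∈ [7/8, 1) → index 5

0 1 1 2 3 5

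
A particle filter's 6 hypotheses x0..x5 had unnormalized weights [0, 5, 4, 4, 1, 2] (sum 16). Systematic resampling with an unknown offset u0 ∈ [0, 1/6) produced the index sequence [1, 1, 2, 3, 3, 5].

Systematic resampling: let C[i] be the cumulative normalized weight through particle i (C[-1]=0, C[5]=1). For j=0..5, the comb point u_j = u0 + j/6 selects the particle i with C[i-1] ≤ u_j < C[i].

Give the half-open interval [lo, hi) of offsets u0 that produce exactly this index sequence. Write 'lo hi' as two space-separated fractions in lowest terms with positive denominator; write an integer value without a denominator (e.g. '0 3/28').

C = [0, 5/16, 9/16, 13/16, 7/8, 1]
j=0 picked index 1: u0 ∈ [0, 5/16)
j=1 picked index 1: u0 ∈ [-1/6, 7/48)
j=2 picked index 2: u0 ∈ [-1/48, 11/48)
j=3 picked index 3: u0 ∈ [1/16, 5/16)
j=4 picked index 3: u0 ∈ [-5/48, 7/48)
j=5 picked index 5: u0 ∈ [1/24, 1/6)
intersection: [1/16, 7/48)

1/16 7/48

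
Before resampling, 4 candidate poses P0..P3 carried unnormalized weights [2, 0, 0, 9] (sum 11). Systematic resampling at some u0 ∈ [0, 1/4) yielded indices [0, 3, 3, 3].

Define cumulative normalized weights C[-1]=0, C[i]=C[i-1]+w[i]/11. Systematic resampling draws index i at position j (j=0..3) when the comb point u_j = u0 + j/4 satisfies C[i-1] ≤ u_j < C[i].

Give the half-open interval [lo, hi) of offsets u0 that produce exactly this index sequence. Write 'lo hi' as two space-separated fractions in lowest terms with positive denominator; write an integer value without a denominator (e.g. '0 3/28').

C = [2/11, 2/11, 2/11, 1]
j=0 picked index 0: u0 ∈ [0, 2/11)
j=1 picked index 3: u0 ∈ [-3/44, 3/4)
j=2 picked index 3: u0 ∈ [-7/22, 1/2)
j=3 picked index 3: u0 ∈ [-25/44, 1/4)
intersection: [0, 2/11)

0 2/11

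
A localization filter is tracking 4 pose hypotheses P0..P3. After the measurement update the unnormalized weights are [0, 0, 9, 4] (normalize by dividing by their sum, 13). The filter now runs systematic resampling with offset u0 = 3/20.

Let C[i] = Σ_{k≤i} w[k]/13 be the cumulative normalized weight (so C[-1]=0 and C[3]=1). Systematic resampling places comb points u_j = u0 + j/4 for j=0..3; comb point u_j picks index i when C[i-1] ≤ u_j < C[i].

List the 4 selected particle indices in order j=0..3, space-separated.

C = [0, 0, 9/13, 1]
j=0: u_0=3/20 ∈ [0, 9/13) → index 2
j=1: u_1=2/5 ∈ [0, 9/13) → index 2
j=2: u_2=13/20 ∈ [0, 9/13) → index 2
j=3: u_3=9/10 ∈ [9/13, 1) → index 3

2 2 2 3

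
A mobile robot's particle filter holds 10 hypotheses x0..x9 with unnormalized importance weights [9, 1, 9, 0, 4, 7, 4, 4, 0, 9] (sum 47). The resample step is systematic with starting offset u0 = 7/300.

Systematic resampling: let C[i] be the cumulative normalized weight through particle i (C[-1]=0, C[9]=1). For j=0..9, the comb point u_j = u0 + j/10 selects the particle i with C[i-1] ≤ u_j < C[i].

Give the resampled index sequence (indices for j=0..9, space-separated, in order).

0 0 2 2 4 5 5 6 9 9

C = [9/47, 10/47, 19/47, 19/47, 23/47, 30/47, 34/47, 38/47, 38/47, 1]
j=0: u_0=7/300 ∈ [0, 9/47) → index 0
j=1: u_1=37/300 ∈ [0, 9/47) → index 0
j=2: u_2=67/300 ∈ [10/47, 19/47) → index 2
j=3: u_3=97/300 ∈ [10/47, 19/47) → index 2
j=4: u_4=127/300 ∈ [19/47, 23/47) → index 4
j=5: u_5=157/300 ∈ [23/47, 30/47) → index 5
j=6: u_6=187/300 ∈ [23/47, 30/47) → index 5
j=7: u_7=217/300 ∈ [30/47, 34/47) → index 6
j=8: u_8=247/300 ∈ [38/47, 1) → index 9
j=9: u_9=277/300 ∈ [38/47, 1) → index 9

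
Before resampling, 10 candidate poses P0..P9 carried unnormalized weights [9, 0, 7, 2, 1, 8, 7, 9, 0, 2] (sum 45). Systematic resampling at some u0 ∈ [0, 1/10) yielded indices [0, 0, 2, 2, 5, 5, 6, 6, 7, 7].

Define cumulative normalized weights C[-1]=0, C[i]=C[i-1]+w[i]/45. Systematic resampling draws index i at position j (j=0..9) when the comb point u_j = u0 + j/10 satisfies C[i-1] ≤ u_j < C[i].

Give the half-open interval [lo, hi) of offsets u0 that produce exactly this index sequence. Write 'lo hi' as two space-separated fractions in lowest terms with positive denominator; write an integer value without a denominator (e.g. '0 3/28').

C = [1/5, 1/5, 16/45, 2/5, 19/45, 3/5, 34/45, 43/45, 43/45, 1]
j=0 picked index 0: u0 ∈ [0, 1/5)
j=1 picked index 0: u0 ∈ [-1/10, 1/10)
j=2 picked index 2: u0 ∈ [0, 7/45)
j=3 picked index 2: u0 ∈ [-1/10, 1/18)
j=4 picked index 5: u0 ∈ [1/45, 1/5)
j=5 picked index 5: u0 ∈ [-7/90, 1/10)
j=6 picked index 6: u0 ∈ [0, 7/45)
j=7 picked index 6: u0 ∈ [-1/10, 1/18)
j=8 picked index 7: u0 ∈ [-2/45, 7/45)
j=9 picked index 7: u0 ∈ [-13/90, 1/18)
intersection: [1/45, 1/18)

1/45 1/18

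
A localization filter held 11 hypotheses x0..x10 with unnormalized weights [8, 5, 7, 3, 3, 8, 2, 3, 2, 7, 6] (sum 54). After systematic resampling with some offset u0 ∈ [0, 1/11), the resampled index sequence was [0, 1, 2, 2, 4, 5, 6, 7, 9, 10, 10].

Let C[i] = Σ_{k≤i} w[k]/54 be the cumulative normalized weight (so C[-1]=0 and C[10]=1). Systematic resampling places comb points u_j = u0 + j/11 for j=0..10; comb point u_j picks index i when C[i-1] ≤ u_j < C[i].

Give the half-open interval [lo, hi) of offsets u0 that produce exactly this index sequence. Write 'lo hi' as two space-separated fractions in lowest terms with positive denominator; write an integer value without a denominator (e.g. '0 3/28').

25/297 17/198

C = [4/27, 13/54, 10/27, 23/54, 13/27, 17/27, 2/3, 13/18, 41/54, 8/9, 1]
j=0 picked index 0: u0 ∈ [0, 4/27)
j=1 picked index 1: u0 ∈ [17/297, 89/594)
j=2 picked index 2: u0 ∈ [35/594, 56/297)
j=3 picked index 2: u0 ∈ [-19/594, 29/297)
j=4 picked index 4: u0 ∈ [37/594, 35/297)
j=5 picked index 5: u0 ∈ [8/297, 52/297)
j=6 picked index 6: u0 ∈ [25/297, 4/33)
j=7 picked index 7: u0 ∈ [1/33, 17/198)
j=8 picked index 9: u0 ∈ [19/594, 16/99)
j=9 picked index 10: u0 ∈ [7/99, 2/11)
j=10 picked index 10: u0 ∈ [-2/99, 1/11)
intersection: [25/297, 17/198)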